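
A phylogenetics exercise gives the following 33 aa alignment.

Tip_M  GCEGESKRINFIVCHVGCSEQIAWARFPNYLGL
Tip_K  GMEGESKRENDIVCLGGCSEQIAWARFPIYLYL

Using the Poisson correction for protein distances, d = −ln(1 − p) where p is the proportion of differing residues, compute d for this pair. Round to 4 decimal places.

0.2384

Differing sites — 2:C/M; 9:I/E; 11:F/D; 15:H/L; 16:V/G; 29:N/I; 32:G/Y.
p = 7/33 = 0.212121.
d = −ln(1 − 0.212121) = −ln(0.787879) = 0.2384.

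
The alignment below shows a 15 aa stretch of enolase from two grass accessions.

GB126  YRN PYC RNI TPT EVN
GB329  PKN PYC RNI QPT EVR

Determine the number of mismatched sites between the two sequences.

4

Mismatches occur at site 1 (Y→P), site 2 (R→K), site 10 (T→Q), site 15 (N→R).
That gives 4 mismatches out of 15 aligned sites, so the Hamming distance is 4.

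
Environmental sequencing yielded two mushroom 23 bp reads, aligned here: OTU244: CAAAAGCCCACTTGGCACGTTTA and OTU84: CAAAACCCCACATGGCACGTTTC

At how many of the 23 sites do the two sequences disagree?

The sequences differ at positions 6 (G/C), 12 (T/A), 23 (A/C).
That gives 3 mismatches out of 23 aligned sites, so the Hamming distance is 3.

3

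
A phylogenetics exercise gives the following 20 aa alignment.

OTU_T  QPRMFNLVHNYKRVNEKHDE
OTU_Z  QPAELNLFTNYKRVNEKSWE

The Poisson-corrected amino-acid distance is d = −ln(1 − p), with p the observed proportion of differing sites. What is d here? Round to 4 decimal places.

0.4308

The sequences differ at positions 3 (R/A), 4 (M/E), 5 (F/L), 8 (V/F), 9 (H/T), 18 (H/S), 19 (D/W).
p = 7/20 = 0.350000.
d = −ln(1 − 0.350000) = −ln(0.650000) = 0.4308.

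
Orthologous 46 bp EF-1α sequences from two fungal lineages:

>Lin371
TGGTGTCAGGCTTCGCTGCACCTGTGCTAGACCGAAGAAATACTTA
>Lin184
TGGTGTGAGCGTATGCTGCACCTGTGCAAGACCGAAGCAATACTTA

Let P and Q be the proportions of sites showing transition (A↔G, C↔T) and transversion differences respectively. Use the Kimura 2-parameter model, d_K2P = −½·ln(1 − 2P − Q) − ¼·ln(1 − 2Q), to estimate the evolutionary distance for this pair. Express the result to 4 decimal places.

0.1711

Differing sites — 7:C/G (Tv); 10:G/C (Tv); 11:C/G (Tv); 13:T/A (Tv); 14:C/T (Ti); 28:T/A (Tv); 38:A/C (Tv).
Of the 7 differences, 1 transition and 6 transversions over 46 sites: P = 1/46 = 0.021739, Q = 6/46 = 0.130435.
d = −0.5·ln(0.826087) − 0.25·ln(0.739130) = −0.5·(-0.191055) − 0.25·(-0.302281) = 0.1711.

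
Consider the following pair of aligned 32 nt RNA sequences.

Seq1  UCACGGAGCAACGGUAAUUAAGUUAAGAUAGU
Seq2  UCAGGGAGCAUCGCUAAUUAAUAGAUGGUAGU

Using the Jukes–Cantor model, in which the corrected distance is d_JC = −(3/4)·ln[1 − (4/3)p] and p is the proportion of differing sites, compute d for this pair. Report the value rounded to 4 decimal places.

Mismatches occur at site 4 (C→G), site 11 (A→U), site 14 (G→C), site 22 (G→U), site 23 (U→A), site 24 (U→G), site 26 (A→U), site 28 (A→G).
p = 8/32 = 0.250000.
d = −0.75 · ln(1 − (4/3)·0.250000) = −0.75 · ln(0.666667) = −0.75 · (-0.405465) = 0.3041.

0.3041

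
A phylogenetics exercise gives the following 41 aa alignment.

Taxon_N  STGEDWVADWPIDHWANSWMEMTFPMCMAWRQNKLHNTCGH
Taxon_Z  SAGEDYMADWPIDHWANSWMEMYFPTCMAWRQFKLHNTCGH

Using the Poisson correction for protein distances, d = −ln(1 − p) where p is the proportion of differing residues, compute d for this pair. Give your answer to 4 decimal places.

Differing sites — 2:T/A; 6:W/Y; 7:V/M; 23:T/Y; 26:M/T; 33:N/F.
p = 6/41 = 0.146341.
d = −ln(1 − 0.146341) = −ln(0.853659) = 0.1582.

0.1582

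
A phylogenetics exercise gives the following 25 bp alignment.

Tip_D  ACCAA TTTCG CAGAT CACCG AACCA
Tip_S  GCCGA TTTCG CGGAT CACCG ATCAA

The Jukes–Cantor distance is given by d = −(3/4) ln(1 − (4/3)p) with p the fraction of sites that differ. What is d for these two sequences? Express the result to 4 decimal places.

0.2326

Differing sites — 1:A/G; 4:A/G; 12:A/G; 22:A/T; 24:C/A.
p = 5/25 = 0.200000.
d = −0.75 · ln(1 − (4/3)·0.200000) = −0.75 · ln(0.733333) = −0.75 · (-0.310155) = 0.2326.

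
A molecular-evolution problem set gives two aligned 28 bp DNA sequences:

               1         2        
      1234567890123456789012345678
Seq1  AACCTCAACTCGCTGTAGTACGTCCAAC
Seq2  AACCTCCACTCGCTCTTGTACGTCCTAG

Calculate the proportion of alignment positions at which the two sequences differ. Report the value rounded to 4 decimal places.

0.1786

Mismatches occur at site 7 (A→C), site 15 (G→C), site 17 (A→T), site 26 (A→T), site 28 (C→G).
There are 5 differences over 28 sites, so p = 5/28 = 0.1786.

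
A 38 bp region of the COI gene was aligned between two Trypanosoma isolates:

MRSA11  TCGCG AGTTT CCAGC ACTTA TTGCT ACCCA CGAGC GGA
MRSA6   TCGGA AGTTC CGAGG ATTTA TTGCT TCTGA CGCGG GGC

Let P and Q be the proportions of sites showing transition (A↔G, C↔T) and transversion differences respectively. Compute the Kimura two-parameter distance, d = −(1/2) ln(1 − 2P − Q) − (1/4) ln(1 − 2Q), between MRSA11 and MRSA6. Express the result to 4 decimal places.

0.4099

Differing sites — 4:C/G (Tv); 5:G/A (Ti); 10:T/C (Ti); 12:C/G (Tv); 15:C/G (Tv); 17:C/T (Ti); 26:A/T (Tv); 28:C/T (Ti); 29:C/G (Tv); 33:A/C (Tv); 35:C/G (Tv); 38:A/C (Tv).
Of the 12 differences, 4 transitions and 8 transversions over 38 sites: P = 4/38 = 0.105263, Q = 8/38 = 0.210526.
d = −0.5·ln(0.578948) − 0.25·ln(0.578948) = −0.5·(-0.546543) − 0.25·(-0.546543) = 0.4099.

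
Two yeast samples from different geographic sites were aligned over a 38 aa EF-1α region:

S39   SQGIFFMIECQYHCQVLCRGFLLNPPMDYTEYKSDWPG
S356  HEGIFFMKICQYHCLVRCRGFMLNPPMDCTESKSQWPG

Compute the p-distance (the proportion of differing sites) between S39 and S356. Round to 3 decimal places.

The sequences differ at positions 1 (S/H), 2 (Q/E), 8 (I/K), 9 (E/I), 15 (Q/L), 17 (L/R), 22 (L/M), 29 (Y/C), 32 (Y/S), 35 (D/Q).
There are 10 differences over 38 sites, so p = 10/38 = 0.263.

0.263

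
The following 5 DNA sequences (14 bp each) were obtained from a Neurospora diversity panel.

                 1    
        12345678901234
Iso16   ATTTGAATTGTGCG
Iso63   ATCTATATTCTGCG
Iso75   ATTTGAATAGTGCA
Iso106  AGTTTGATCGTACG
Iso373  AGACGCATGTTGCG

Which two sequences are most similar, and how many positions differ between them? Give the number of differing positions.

2

Pairwise Hamming distances:
  Iso16 vs Iso63: 4
  Iso16 vs Iso75: 2
  Iso16 vs Iso106: 5
  Iso16 vs Iso373: 6
  Iso63 vs Iso75: 6
  Iso63 vs Iso106: 7
  Iso63 vs Iso373: 7
  Iso75 vs Iso106: 6
  Iso75 vs Iso373: 7
  Iso106 vs Iso373: 7
The smallest is 2, between Iso16 and Iso75.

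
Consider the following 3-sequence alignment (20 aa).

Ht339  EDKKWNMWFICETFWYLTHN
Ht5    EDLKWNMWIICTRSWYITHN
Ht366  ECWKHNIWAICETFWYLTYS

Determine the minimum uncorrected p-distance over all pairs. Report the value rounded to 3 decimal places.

Pairwise Hamming distances:
  Ht339 vs Ht5: 6
  Ht339 vs Ht366: 7
  Ht5 vs Ht366: 11
The smallest is 6 mismatches, between Ht339 and Ht5; p = 6/20 = 0.300.

0.300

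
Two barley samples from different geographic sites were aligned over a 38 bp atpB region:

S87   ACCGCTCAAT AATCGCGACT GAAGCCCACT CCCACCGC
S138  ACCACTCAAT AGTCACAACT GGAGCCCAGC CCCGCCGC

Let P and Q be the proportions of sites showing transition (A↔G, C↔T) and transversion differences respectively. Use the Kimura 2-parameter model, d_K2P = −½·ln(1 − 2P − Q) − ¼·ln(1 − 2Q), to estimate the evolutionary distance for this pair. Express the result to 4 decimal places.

Differing sites — 4:G/A (Ti); 12:A/G (Ti); 15:G/A (Ti); 17:G/A (Ti); 22:A/G (Ti); 29:C/G (Tv); 30:T/C (Ti); 34:A/G (Ti).
Of the 8 differences, 7 transitions and 1 transversion over 38 sites: P = 7/38 = 0.184211, Q = 1/38 = 0.026316.
d = −0.5·ln(0.605262) − 0.25·ln(0.947368) = −0.5·(-0.502094) − 0.25·(-0.054068) = 0.2646.

0.2646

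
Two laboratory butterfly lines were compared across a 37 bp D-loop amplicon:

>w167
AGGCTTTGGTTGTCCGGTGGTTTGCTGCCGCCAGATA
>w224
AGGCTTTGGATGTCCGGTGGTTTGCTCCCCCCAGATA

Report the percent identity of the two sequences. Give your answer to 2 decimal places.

91.89%

Mismatches occur at site 10 (T/A), site 27 (G/C), site 30 (G/C).
34 of the 37 sites match, so the percent identity is 34/37 × 100 = 91.89%.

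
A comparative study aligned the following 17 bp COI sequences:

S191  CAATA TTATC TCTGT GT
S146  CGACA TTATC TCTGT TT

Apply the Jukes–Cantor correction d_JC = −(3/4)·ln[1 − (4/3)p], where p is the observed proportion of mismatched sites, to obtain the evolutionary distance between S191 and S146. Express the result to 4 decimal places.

The sequences differ at positions 2 (A/G), 4 (T/C), 16 (G/T).
p = 3/17 = 0.176471.
d = −0.75 · ln(1 − (4/3)·0.176471) = −0.75 · ln(0.764705) = −0.75 · (-0.268265) = 0.2012.

0.2012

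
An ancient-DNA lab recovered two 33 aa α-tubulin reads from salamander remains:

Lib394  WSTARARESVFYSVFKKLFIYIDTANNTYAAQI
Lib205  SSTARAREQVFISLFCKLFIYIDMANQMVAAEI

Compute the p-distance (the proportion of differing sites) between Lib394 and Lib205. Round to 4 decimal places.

0.3030

The sequences differ at positions 1 (W/S), 9 (S/Q), 12 (Y/I), 14 (V/L), 16 (K/C), 24 (T/M), 27 (N/Q), 28 (T/M), 29 (Y/V), 32 (Q/E).
There are 10 differences over 33 sites, so p = 10/33 = 0.3030.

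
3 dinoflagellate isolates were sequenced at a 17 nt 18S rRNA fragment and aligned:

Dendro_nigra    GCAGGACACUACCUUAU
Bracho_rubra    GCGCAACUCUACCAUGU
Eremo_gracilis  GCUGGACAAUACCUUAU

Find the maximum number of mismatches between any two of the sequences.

Pairwise Hamming distances:
  Dendro_nigra vs Bracho_rubra: 6
  Dendro_nigra vs Eremo_gracilis: 2
  Bracho_rubra vs Eremo_gracilis: 7
The largest is 7, between Bracho_rubra and Eremo_gracilis.

7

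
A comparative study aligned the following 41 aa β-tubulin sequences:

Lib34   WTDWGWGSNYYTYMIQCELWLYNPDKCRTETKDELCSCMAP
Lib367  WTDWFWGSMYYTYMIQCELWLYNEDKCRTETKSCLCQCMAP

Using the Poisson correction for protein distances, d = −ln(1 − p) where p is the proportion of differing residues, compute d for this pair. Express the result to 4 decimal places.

Mismatches occur at site 5 (G↔F), site 9 (N↔M), site 24 (P↔E), site 33 (D↔S), site 34 (E↔C), site 37 (S↔Q).
p = 6/41 = 0.146341.
d = −ln(1 − 0.146341) = −ln(0.853659) = 0.1582.

0.1582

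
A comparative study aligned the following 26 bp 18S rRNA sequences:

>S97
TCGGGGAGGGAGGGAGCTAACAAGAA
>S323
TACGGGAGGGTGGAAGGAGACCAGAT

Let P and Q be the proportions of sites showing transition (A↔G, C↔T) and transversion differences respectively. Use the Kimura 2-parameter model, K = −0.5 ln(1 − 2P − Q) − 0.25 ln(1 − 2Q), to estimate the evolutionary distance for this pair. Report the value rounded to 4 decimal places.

0.4683

Mismatches occur at site 2 (C→A, transversion), site 3 (G→C, transversion), site 11 (A→T, transversion), site 14 (G→A, transition), site 17 (C→G, transversion), site 18 (T→A, transversion), site 19 (A→G, transition), site 22 (A→C, transversion), site 26 (A→T, transversion).
Of the 9 differences, 2 transitions and 7 transversions over 26 sites: P = 2/26 = 0.076923, Q = 7/26 = 0.269231.
d = −0.5·ln(0.576923) − 0.25·ln(0.461538) = −0.5·(-0.550046) − 0.25·(-0.773191) = 0.4683.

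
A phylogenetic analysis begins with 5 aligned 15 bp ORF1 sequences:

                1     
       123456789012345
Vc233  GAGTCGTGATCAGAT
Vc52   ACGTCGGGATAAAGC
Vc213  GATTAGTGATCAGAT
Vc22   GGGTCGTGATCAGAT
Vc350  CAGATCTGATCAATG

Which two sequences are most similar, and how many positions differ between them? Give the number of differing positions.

Pairwise Hamming distances:
  Vc233 vs Vc52: 7
  Vc233 vs Vc213: 2
  Vc233 vs Vc22: 1
  Vc233 vs Vc350: 7
  Vc52 vs Vc213: 9
  Vc52 vs Vc22: 7
  Vc52 vs Vc350: 9
  Vc213 vs Vc22: 3
  Vc213 vs Vc350: 8
  Vc22 vs Vc350: 8
The smallest is 1, between Vc233 and Vc22.

1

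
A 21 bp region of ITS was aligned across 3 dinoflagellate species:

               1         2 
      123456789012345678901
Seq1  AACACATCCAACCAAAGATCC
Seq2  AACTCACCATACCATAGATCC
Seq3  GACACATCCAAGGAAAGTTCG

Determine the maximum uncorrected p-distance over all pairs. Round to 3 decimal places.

Pairwise Hamming distances:
  Seq1 vs Seq2: 5
  Seq1 vs Seq3: 5
  Seq2 vs Seq3: 10
The largest is 10 mismatches, between Seq2 and Seq3; p = 10/21 = 0.476.

0.476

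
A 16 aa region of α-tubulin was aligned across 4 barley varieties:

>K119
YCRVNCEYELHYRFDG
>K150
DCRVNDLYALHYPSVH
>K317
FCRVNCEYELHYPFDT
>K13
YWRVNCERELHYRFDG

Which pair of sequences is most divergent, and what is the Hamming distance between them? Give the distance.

Pairwise Hamming distances:
  K119 vs K150: 8
  K119 vs K317: 3
  K119 vs K13: 2
  K150 vs K317: 7
  K150 vs K13: 10
  K317 vs K13: 5
The largest is 10, between K150 and K13.

10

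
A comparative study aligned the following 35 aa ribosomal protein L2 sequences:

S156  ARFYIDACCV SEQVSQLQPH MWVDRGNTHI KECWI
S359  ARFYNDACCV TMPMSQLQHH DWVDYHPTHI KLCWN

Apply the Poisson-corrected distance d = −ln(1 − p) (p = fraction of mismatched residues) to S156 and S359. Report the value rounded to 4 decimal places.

The sequences differ at positions 5 (I/N), 11 (S/T), 12 (E/M), 13 (Q/P), 14 (V/M), 19 (P/H), 21 (M/D), 25 (R/Y), 26 (G/H), 27 (N/P), 32 (E/L), 35 (I/N).
p = 12/35 = 0.342857.
d = −ln(1 − 0.342857) = −ln(0.657143) = 0.4199.

0.4199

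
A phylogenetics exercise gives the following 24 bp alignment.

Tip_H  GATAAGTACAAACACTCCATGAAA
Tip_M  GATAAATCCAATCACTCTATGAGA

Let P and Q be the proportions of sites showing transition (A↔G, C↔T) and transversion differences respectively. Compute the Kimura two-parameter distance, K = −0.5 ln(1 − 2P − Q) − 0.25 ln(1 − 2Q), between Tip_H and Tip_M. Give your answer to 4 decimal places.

Mismatches occur at site 6 (G/A, transition), site 8 (A/C, transversion), site 12 (A/T, transversion), site 18 (C/T, transition), site 23 (A/G, transition).
Of the 5 differences, 3 transitions and 2 transversions over 24 sites: P = 3/24 = 0.125000, Q = 2/24 = 0.083333.
d = −0.5·ln(0.666667) − 0.25·ln(0.833334) = −0.5·(-0.405465) − 0.25·(-0.182321) = 0.2483.

0.2483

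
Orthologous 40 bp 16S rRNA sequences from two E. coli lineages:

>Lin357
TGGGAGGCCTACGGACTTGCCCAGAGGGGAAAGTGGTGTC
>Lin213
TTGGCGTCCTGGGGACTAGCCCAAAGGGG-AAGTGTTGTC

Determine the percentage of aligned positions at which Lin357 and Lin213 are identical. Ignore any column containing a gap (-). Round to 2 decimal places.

79.49%

Excluding the 1 gap column leaves 39 comparable sites.
Mismatches occur at site 2 (G↔T), site 5 (A↔C), site 7 (G↔T), site 11 (A↔G), site 12 (C↔G), site 18 (T↔A), site 24 (G↔A), site 36 (G↔T).
31 of the 39 comparable sites match, so the percent identity is 31/39 × 100 = 79.49%.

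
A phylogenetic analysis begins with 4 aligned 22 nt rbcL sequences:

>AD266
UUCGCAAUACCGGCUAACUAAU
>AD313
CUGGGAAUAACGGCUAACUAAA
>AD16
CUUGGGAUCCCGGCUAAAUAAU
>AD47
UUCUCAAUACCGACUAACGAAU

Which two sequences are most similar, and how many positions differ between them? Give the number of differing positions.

Pairwise Hamming distances:
  AD266 vs AD313: 5
  AD266 vs AD16: 6
  AD266 vs AD47: 3
  AD313 vs AD16: 6
  AD313 vs AD47: 8
  AD16 vs AD47: 9
The smallest is 3, between AD266 and AD47.

3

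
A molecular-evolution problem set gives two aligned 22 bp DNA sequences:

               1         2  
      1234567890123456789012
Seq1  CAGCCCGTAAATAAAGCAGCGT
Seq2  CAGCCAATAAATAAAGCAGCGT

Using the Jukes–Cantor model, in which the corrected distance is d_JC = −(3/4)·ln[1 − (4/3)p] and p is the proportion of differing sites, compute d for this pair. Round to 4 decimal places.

0.0969

Differing sites — 6:C/A; 7:G/A.
p = 2/22 = 0.090909.
d = −0.75 · ln(1 − (4/3)·0.090909) = −0.75 · ln(0.878788) = −0.75 · (-0.129212) = 0.0969.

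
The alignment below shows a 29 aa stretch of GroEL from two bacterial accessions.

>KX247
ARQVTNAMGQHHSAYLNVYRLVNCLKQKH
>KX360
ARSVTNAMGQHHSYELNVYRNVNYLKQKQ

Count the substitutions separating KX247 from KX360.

6

Mismatches occur at site 3 (Q→S), site 14 (A→Y), site 15 (Y→E), site 21 (L→N), site 24 (C→Y), site 29 (H→Q).
That gives 6 mismatches out of 29 aligned sites, so the Hamming distance is 6.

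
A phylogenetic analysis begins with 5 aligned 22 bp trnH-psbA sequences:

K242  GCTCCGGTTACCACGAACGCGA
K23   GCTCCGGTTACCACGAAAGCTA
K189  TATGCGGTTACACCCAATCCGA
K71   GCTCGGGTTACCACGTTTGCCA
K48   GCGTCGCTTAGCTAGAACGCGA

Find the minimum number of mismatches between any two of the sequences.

2

Pairwise Hamming distances:
  K242 vs K23: 2
  K242 vs K189: 8
  K242 vs K71: 5
  K242 vs K48: 6
  K23 vs K189: 9
  K23 vs K71: 5
  K23 vs K48: 8
  K189 vs K71: 11
  K189 vs K48: 12
  K71 vs K48: 11
The smallest is 2, between K242 and K23.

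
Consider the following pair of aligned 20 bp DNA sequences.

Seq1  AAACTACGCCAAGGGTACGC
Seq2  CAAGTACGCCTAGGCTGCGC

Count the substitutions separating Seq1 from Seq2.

5

Mismatches occur at site 1 (A↔C), site 4 (C↔G), site 11 (A↔T), site 15 (G↔C), site 17 (A↔G).
That gives 5 mismatches out of 20 aligned sites, so the Hamming distance is 5.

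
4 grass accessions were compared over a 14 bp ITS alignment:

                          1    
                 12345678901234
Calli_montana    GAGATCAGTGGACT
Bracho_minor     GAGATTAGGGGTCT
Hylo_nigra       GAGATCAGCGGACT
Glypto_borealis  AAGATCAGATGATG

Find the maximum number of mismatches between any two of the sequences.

Pairwise Hamming distances:
  Calli_montana vs Bracho_minor: 3
  Calli_montana vs Hylo_nigra: 1
  Calli_montana vs Glypto_borealis: 5
  Bracho_minor vs Hylo_nigra: 3
  Bracho_minor vs Glypto_borealis: 7
  Hylo_nigra vs Glypto_borealis: 5
The largest is 7, between Bracho_minor and Glypto_borealis.

7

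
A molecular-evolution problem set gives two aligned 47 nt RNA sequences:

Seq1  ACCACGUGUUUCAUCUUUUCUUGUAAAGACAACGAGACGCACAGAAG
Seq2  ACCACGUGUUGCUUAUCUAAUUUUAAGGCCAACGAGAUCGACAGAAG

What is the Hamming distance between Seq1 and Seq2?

12

The sequences differ at positions 11 (U/G), 13 (A/U), 15 (C/A), 17 (U/C), 19 (U/A), 20 (C/A), 23 (G/U), 27 (A/G), 29 (A/C), 38 (C/U), 39 (G/C), 40 (C/G).
That gives 12 mismatches out of 47 aligned sites, so the Hamming distance is 12.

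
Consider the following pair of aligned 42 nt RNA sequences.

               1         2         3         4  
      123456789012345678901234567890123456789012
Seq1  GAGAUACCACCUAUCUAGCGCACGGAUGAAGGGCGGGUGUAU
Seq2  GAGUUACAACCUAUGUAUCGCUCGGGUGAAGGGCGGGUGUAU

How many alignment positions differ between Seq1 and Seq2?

6

The sequences differ at positions 4 (A/U), 8 (C/A), 15 (C/G), 18 (G/U), 22 (A/U), 26 (A/G).
That gives 6 mismatches out of 42 aligned sites, so the Hamming distance is 6.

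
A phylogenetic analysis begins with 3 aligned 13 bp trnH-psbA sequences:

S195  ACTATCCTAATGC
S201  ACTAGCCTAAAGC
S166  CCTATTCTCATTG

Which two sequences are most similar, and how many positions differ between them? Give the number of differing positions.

2

Pairwise Hamming distances:
  S195 vs S201: 2
  S195 vs S166: 5
  S201 vs S166: 7
The smallest is 2, between S195 and S201.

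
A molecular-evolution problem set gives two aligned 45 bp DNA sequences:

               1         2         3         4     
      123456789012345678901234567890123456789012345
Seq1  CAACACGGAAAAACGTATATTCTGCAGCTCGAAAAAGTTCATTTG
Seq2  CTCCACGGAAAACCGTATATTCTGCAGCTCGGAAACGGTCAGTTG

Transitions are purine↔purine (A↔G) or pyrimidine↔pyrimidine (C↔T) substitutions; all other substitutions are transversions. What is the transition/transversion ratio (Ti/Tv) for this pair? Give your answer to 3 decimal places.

The sequences differ at positions 2 (A/T, transversion), 3 (A/C, transversion), 13 (A/C, transversion), 32 (A/G, transition), 36 (A/C, transversion), 38 (T/G, transversion), 42 (T/G, transversion).
Of the 7 differences, 1 transition and 6 transversions, so Ti/Tv = 1/6 = 0.167.

0.167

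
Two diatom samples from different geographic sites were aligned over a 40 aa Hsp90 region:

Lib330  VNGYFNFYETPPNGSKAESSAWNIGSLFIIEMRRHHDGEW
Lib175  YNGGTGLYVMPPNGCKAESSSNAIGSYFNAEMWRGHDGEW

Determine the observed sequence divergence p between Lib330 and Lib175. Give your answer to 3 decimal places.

Differing sites — 1:V/Y; 4:Y/G; 5:F/T; 6:N/G; 7:F/L; 9:E/V; 10:T/M; 15:S/C; 21:A/S; 22:W/N; 23:N/A; 27:L/Y; 29:I/N; 30:I/A; 33:R/W; 35:H/G.
There are 16 differences over 40 sites, so p = 16/40 = 0.400.

0.400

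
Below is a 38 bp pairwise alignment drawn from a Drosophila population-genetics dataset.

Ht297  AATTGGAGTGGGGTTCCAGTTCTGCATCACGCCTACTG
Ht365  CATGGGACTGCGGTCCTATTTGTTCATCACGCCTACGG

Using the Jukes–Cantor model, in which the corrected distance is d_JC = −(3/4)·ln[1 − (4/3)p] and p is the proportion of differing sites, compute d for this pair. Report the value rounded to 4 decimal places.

0.3241

Differing sites — 1:A/C; 4:T/G; 8:G/C; 11:G/C; 15:T/C; 17:C/T; 19:G/T; 22:C/G; 24:G/T; 37:T/G.
p = 10/38 = 0.263158.
d = −0.75 · ln(1 − (4/3)·0.263158) = −0.75 · ln(0.649123) = −0.75 · (-0.432133) = 0.3241.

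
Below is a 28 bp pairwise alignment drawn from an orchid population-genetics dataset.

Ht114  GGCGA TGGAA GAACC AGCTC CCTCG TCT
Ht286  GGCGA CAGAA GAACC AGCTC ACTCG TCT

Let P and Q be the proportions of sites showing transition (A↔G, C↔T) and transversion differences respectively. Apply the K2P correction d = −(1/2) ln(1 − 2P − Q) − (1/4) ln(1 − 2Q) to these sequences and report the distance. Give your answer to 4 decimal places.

0.1169

Mismatches occur at site 6 (T/C, transition), site 7 (G/A, transition), site 21 (C/A, transversion).
Of the 3 differences, 2 transitions and 1 transversion over 28 sites: P = 2/28 = 0.071429, Q = 1/28 = 0.035714.
d = −0.5·ln(0.821428) − 0.25·ln(0.928572) = −0.5·(-0.196711) − 0.25·(-0.074107) = 0.1169.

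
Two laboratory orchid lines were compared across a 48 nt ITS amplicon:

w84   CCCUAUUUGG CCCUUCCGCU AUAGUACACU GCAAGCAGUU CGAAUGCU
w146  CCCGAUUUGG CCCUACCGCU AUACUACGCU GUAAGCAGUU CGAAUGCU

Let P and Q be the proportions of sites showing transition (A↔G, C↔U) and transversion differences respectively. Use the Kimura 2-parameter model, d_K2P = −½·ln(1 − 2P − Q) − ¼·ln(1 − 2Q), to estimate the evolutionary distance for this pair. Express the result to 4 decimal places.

Mismatches occur at site 4 (U↔G, transversion), site 15 (U↔A, transversion), site 24 (G↔C, transversion), site 28 (A↔G, transition), site 32 (C↔U, transition).
Of the 5 differences, 2 transitions and 3 transversions over 48 sites: P = 2/48 = 0.041667, Q = 3/48 = 0.062500.
d = −0.5·ln(0.854166) − 0.25·ln(0.875000) = −0.5·(-0.157630) − 0.25·(-0.133531) = 0.1122.

0.1122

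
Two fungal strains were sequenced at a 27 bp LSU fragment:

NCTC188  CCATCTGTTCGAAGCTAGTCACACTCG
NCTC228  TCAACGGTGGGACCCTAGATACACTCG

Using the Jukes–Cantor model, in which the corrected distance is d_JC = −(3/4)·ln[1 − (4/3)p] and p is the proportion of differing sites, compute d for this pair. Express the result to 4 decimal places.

The sequences differ at positions 1 (C/T), 4 (T/A), 6 (T/G), 9 (T/G), 10 (C/G), 13 (A/C), 14 (G/C), 19 (T/A), 20 (C/T).
p = 9/27 = 0.333333.
d = −0.75 · ln(1 − (4/3)·0.333333) = −0.75 · ln(0.555556) = −0.75 · (-0.587786) = 0.4408.

0.4408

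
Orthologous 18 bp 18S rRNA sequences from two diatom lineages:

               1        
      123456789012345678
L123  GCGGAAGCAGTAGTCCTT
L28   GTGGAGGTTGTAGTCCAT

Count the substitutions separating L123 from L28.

Differing sites — 2:C/T; 6:A/G; 8:C/T; 9:A/T; 17:T/A.
That gives 5 mismatches out of 18 aligned sites, so the Hamming distance is 5.

5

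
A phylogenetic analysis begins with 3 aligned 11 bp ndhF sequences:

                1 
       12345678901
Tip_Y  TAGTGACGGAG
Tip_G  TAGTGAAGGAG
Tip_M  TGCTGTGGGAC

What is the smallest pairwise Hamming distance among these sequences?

Pairwise Hamming distances:
  Tip_Y vs Tip_G: 1
  Tip_Y vs Tip_M: 5
  Tip_G vs Tip_M: 5
The smallest is 1, between Tip_Y and Tip_G.

1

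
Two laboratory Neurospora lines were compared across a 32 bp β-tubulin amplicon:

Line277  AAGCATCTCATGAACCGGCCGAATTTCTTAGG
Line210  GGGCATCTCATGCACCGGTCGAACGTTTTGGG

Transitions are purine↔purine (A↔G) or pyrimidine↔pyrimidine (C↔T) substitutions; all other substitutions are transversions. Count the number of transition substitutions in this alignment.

6

Differing sites — 1:A/G (Ti); 2:A/G (Ti); 13:A/C (Tv); 19:C/T (Ti); 24:T/C (Ti); 25:T/G (Tv); 27:C/T (Ti); 30:A/G (Ti).
Of the 8 differences, 6 transitions and 2 transversions, so the answer is 6.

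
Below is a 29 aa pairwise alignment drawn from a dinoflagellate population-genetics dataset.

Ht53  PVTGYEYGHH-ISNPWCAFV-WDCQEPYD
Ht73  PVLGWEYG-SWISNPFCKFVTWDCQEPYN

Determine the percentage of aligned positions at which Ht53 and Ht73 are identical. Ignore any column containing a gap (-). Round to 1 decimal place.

76.9%

Excluding the 3 gap columns leaves 26 comparable sites.
Mismatches occur at site 3 (T↔L), site 5 (Y↔W), site 10 (H↔S), site 16 (W↔F), site 18 (A↔K), site 29 (D↔N).
20 of the 26 comparable sites match, so the percent identity is 20/26 × 100 = 76.9%.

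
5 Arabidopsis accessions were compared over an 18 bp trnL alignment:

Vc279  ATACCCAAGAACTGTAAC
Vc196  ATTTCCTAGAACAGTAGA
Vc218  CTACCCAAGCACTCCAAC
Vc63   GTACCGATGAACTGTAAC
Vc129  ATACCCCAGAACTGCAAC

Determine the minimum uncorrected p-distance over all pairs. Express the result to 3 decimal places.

Pairwise Hamming distances:
  Vc279 vs Vc196: 6
  Vc279 vs Vc218: 4
  Vc279 vs Vc63: 3
  Vc279 vs Vc129: 2
  Vc196 vs Vc218: 10
  Vc196 vs Vc63: 9
  Vc196 vs Vc129: 7
  Vc218 vs Vc63: 6
  Vc218 vs Vc129: 4
  Vc63 vs Vc129: 5
The smallest is 2 mismatches, between Vc279 and Vc129; p = 2/18 = 0.111.

0.111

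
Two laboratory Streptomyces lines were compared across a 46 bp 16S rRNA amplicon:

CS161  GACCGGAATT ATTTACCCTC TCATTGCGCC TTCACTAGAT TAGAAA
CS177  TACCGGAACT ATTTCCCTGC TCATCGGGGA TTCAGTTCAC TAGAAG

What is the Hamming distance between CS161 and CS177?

The sequences differ at positions 1 (G/T), 9 (T/C), 15 (A/C), 18 (C/T), 19 (T/G), 25 (T/C), 27 (C/G), 29 (C/G), 30 (C/A), 35 (C/G), 37 (A/T), 38 (G/C), 40 (T/C), 46 (A/G).
That gives 14 mismatches out of 46 aligned sites, so the Hamming distance is 14.

14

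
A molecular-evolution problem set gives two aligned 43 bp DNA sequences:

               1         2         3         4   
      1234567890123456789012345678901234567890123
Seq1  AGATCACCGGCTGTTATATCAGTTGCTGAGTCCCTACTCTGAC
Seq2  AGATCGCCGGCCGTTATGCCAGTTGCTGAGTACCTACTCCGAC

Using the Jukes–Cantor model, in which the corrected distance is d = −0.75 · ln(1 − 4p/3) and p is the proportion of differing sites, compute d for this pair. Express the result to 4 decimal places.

Mismatches occur at site 6 (A↔G), site 12 (T↔C), site 18 (A↔G), site 19 (T↔C), site 32 (C↔A), site 40 (T↔C).
p = 6/43 = 0.139535.
d = −0.75 · ln(1 − (4/3)·0.139535) = −0.75 · ln(0.813953) = −0.75 · (-0.205853) = 0.1544.

0.1544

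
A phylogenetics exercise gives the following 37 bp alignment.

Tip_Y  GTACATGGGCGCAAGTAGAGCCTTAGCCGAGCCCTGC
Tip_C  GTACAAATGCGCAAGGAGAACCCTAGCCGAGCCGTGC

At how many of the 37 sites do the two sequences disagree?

7

Differing sites — 6:T/A; 7:G/A; 8:G/T; 16:T/G; 20:G/A; 23:T/C; 34:C/G.
That gives 7 mismatches out of 37 aligned sites, so the Hamming distance is 7.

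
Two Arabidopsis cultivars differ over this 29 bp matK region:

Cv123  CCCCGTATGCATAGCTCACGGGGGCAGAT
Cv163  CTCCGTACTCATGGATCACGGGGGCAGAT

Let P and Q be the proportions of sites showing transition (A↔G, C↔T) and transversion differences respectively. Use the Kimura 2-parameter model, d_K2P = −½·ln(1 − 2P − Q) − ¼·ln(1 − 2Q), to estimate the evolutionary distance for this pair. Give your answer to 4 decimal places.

Mismatches occur at site 2 (C→T, transition), site 8 (T→C, transition), site 9 (G→T, transversion), site 13 (A→G, transition), site 15 (C→A, transversion).
Of the 5 differences, 3 transitions and 2 transversions over 29 sites: P = 3/29 = 0.103448, Q = 2/29 = 0.068966.
d = −0.5·ln(0.724138) − 0.25·ln(0.862068) = −0.5·(-0.322773) − 0.25·(-0.148421) = 0.1985.

0.1985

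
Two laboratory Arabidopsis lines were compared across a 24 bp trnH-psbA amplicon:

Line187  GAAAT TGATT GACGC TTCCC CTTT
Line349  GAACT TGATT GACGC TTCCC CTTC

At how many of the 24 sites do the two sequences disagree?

2

The sequences differ at positions 4 (A/C), 24 (T/C).
That gives 2 mismatches out of 24 aligned sites, so the Hamming distance is 2.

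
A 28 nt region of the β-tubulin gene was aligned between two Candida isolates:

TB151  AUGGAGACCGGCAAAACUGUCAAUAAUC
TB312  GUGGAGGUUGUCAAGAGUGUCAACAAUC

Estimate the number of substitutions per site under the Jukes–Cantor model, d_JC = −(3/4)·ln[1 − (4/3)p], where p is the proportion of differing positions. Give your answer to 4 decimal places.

0.3597

The sequences differ at positions 1 (A/G), 7 (A/G), 8 (C/U), 9 (C/U), 11 (G/U), 15 (A/G), 17 (C/G), 24 (U/C).
p = 8/28 = 0.285714.
d = −0.75 · ln(1 − (4/3)·0.285714) = −0.75 · ln(0.619048) = −0.75 · (-0.479572) = 0.3597.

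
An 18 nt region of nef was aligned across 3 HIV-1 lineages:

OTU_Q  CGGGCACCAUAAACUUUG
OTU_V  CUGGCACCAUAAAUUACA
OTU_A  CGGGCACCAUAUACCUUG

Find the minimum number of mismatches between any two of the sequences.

2

Pairwise Hamming distances:
  OTU_Q vs OTU_V: 5
  OTU_Q vs OTU_A: 2
  OTU_V vs OTU_A: 7
The smallest is 2, between OTU_Q and OTU_A.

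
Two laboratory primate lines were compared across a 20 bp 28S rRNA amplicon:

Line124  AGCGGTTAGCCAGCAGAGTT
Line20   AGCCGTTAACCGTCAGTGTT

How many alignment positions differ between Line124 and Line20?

5

The sequences differ at positions 4 (G/C), 9 (G/A), 12 (A/G), 13 (G/T), 17 (A/T).
That gives 5 mismatches out of 20 aligned sites, so the Hamming distance is 5.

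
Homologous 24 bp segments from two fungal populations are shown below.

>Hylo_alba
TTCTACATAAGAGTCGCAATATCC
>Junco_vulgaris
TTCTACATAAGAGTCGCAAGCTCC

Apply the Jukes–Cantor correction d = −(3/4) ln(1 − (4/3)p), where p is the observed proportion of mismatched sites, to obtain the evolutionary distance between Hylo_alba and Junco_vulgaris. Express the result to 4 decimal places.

Mismatches occur at site 20 (T/G), site 21 (A/C).
p = 2/24 = 0.083333.
d = −0.75 · ln(1 − (4/3)·0.083333) = −0.75 · ln(0.888889) = −0.75 · (-0.117783) = 0.0883.

0.0883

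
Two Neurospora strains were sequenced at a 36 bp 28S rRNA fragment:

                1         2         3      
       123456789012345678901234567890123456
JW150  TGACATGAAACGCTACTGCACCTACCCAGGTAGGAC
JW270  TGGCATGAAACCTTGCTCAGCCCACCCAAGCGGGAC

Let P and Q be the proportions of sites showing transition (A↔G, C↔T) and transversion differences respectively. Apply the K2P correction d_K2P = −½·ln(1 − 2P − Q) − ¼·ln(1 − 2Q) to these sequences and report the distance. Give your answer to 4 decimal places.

The sequences differ at positions 3 (A/G, transition), 12 (G/C, transversion), 13 (C/T, transition), 15 (A/G, transition), 18 (G/C, transversion), 19 (C/A, transversion), 20 (A/G, transition), 23 (T/C, transition), 29 (G/A, transition), 31 (T/C, transition), 32 (A/G, transition).
Of the 11 differences, 8 transitions and 3 transversions over 36 sites: P = 8/36 = 0.222222, Q = 3/36 = 0.083333.
d = −0.5·ln(0.472223) − 0.25·ln(0.833334) = −0.5·(-0.750304) − 0.25·(-0.182321) = 0.4207.

0.4207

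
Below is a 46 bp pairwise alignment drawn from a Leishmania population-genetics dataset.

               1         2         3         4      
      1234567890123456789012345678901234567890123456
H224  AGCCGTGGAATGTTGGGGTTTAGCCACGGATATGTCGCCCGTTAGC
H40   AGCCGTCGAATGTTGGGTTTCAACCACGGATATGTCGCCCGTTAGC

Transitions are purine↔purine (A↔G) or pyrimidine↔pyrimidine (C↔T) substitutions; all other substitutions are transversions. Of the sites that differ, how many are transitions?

Differing sites — 7:G/C (Tv); 18:G/T (Tv); 21:T/C (Ti); 23:G/A (Ti).
Of the 4 differences, 2 transitions and 2 transversions, so the answer is 2.

2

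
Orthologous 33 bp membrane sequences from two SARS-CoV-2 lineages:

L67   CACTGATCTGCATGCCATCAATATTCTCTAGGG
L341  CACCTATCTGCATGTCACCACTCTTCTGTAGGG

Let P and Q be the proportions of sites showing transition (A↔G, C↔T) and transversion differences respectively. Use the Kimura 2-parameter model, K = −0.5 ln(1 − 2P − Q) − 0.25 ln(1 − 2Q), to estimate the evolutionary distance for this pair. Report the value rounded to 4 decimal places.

Mismatches occur at site 4 (T→C, transition), site 5 (G→T, transversion), site 15 (C→T, transition), site 18 (T→C, transition), site 21 (A→C, transversion), site 23 (A→C, transversion), site 28 (C→G, transversion).
Of the 7 differences, 3 transitions and 4 transversions over 33 sites: P = 3/33 = 0.090909, Q = 4/33 = 0.121212.
d = −0.5·ln(0.696970) − 0.25·ln(0.757576) = −0.5·(-0.361013) − 0.25·(-0.277631) = 0.2499.

0.2499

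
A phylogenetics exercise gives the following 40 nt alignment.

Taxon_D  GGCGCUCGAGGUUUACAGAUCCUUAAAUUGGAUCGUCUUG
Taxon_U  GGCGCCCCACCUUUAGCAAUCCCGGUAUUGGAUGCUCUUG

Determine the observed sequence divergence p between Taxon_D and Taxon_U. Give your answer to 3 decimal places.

The sequences differ at positions 6 (U/C), 8 (G/C), 10 (G/C), 11 (G/C), 16 (C/G), 17 (A/C), 18 (G/A), 23 (U/C), 24 (U/G), 25 (A/G), 26 (A/U), 34 (C/G), 35 (G/C).
There are 13 differences over 40 sites, so p = 13/40 = 0.325.

0.325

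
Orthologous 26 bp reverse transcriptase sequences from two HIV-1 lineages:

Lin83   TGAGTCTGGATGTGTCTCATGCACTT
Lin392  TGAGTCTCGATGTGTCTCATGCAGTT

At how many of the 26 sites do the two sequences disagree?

2

The sequences differ at positions 8 (G/C), 24 (C/G).
That gives 2 mismatches out of 26 aligned sites, so the Hamming distance is 2.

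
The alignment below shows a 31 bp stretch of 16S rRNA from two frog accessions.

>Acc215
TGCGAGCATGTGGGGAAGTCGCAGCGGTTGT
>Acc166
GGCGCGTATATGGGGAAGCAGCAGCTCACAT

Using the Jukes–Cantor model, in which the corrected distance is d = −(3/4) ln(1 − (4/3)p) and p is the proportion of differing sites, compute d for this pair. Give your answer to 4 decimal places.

0.4806

Mismatches occur at site 1 (T→G), site 5 (A→C), site 7 (C→T), site 10 (G→A), site 19 (T→C), site 20 (C→A), site 26 (G→T), site 27 (G→C), site 28 (T→A), site 29 (T→C), site 30 (G→A).
p = 11/31 = 0.354839.
d = −0.75 · ln(1 − (4/3)·0.354839) = −0.75 · ln(0.526881) = −0.75 · (-0.640781) = 0.4806.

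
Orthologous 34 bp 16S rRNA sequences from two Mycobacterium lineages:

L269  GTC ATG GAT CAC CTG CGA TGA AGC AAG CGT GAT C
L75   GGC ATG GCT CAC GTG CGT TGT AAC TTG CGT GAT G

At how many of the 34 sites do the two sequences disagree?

Differing sites — 2:T/G; 8:A/C; 13:C/G; 18:A/T; 21:A/T; 23:G/A; 25:A/T; 26:A/T; 34:C/G.
That gives 9 mismatches out of 34 aligned sites, so the Hamming distance is 9.

9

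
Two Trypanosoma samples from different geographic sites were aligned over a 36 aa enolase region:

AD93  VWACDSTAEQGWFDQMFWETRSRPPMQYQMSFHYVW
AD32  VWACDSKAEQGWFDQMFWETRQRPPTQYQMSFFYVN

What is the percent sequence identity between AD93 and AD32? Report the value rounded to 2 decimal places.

Differing sites — 7:T/K; 22:S/Q; 26:M/T; 33:H/F; 36:W/N.
31 of the 36 sites match, so the percent identity is 31/36 × 100 = 86.11%.

86.11%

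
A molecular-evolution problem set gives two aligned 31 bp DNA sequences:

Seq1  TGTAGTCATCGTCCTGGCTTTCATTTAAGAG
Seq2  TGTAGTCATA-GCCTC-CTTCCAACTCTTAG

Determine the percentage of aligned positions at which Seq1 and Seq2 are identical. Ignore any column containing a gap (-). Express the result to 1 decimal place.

69.0%

Excluding the 2 gap columns leaves 29 comparable sites.
The sequences differ at positions 10 (C/A), 12 (T/G), 16 (G/C), 21 (T/C), 24 (T/A), 25 (T/C), 27 (A/C), 28 (A/T), 29 (G/T).
20 of the 29 comparable sites match, so the percent identity is 20/29 × 100 = 69.0%.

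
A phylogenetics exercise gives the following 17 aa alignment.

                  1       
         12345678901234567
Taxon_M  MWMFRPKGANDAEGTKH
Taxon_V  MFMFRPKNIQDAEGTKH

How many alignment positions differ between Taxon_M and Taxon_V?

The sequences differ at positions 2 (W/F), 8 (G/N), 9 (A/I), 10 (N/Q).
That gives 4 mismatches out of 17 aligned sites, so the Hamming distance is 4.

4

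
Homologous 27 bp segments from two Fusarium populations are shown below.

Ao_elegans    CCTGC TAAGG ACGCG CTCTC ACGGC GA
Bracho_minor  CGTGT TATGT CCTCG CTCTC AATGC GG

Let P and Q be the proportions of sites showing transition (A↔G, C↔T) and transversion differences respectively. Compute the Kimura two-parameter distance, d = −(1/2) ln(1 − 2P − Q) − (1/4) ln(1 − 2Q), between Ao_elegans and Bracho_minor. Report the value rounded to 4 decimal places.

The sequences differ at positions 2 (C/G, transversion), 5 (C/T, transition), 8 (A/T, transversion), 10 (G/T, transversion), 11 (A/C, transversion), 13 (G/T, transversion), 22 (C/A, transversion), 23 (G/T, transversion), 27 (A/G, transition).
Of the 9 differences, 2 transitions and 7 transversions over 27 sites: P = 2/27 = 0.074074, Q = 7/27 = 0.259259.
d = −0.5·ln(0.592593) − 0.25·ln(0.481482) = −0.5·(-0.523247) − 0.25·(-0.730886) = 0.4443.

0.4443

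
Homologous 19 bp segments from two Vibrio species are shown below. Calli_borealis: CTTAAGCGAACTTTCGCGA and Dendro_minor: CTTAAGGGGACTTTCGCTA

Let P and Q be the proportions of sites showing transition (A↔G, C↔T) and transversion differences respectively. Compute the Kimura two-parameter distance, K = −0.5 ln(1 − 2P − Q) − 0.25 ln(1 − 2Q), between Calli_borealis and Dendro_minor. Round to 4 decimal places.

The sequences differ at positions 7 (C/G, transversion), 9 (A/G, transition), 18 (G/T, transversion).
Of the 3 differences, 1 transition and 2 transversions over 19 sites: P = 1/19 = 0.052632, Q = 2/19 = 0.105263.
d = −0.5·ln(0.789473) − 0.25·ln(0.789474) = −0.5·(-0.236390) − 0.25·(-0.236388) = 0.1773.

0.1773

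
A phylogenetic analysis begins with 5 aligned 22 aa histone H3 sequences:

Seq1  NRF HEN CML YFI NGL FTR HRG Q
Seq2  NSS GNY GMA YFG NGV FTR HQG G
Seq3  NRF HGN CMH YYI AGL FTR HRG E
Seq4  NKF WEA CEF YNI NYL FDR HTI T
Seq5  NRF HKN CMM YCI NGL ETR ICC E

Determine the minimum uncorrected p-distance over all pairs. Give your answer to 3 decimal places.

0.227

Pairwise Hamming distances:
  Seq1 vs Seq2: 11
  Seq1 vs Seq3: 5
  Seq1 vs Seq4: 11
  Seq1 vs Seq5: 8
  Seq2 vs Seq3: 13
  Seq2 vs Seq4: 16
  Seq2 vs Seq5: 15
  Seq3 vs Seq4: 13
  Seq3 vs Seq5: 8
  Seq4 vs Seq5: 14
The smallest is 5 mismatches, between Seq1 and Seq3; p = 5/22 = 0.227.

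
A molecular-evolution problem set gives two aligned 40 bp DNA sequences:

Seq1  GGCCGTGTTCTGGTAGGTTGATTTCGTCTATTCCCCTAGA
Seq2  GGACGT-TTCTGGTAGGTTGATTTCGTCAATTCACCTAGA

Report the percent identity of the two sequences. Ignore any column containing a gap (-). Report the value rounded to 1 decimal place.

92.3%

Excluding the 1 gap column leaves 39 comparable sites.
The sequences differ at positions 3 (C/A), 29 (T/A), 34 (C/A).
36 of the 39 comparable sites match, so the percent identity is 36/39 × 100 = 92.3%.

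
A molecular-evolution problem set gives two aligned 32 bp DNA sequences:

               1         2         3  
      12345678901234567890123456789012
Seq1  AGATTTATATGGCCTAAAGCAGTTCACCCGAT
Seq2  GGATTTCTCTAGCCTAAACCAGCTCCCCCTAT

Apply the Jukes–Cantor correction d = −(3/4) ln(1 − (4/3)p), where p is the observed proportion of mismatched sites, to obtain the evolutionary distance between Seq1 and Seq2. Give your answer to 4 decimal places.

Mismatches occur at site 1 (A↔G), site 7 (A↔C), site 9 (A↔C), site 11 (G↔A), site 19 (G↔C), site 23 (T↔C), site 26 (A↔C), site 30 (G↔T).
p = 8/32 = 0.250000.
d = −0.75 · ln(1 − (4/3)·0.250000) = −0.75 · ln(0.666667) = −0.75 · (-0.405465) = 0.3041.

0.3041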